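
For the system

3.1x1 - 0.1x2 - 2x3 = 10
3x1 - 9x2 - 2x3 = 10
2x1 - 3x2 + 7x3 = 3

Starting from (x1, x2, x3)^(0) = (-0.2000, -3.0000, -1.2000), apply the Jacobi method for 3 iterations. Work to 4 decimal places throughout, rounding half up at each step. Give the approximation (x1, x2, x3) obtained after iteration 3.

(2.8115, -0.0766, -0.4008)

Iteration 1:
  x1 = (10 - (-0.1)·-3.0000 - (-2)·-1.2000) / (3.1) = 2.3548
  x2 = (10 - (3)·-0.2000 - (-2)·-1.2000) / (-9) = -0.9111
  x3 = (3 - (2)·-0.2000 - (-3)·-3.0000) / (7) = -0.8000
Iteration 2:
  x1 = (10 - (-0.1)·-0.9111 - (-2)·-0.8000) / (3.1) = 2.6803
  x2 = (10 - (3)·2.3548 - (-2)·-0.8000) / (-9) = -0.1484
  x3 = (3 - (2)·2.3548 - (-3)·-0.9111) / (7) = -0.6347
Iteration 3:
  x1 = (10 - (-0.1)·-0.1484 - (-2)·-0.6347) / (3.1) = 2.8115
  x2 = (10 - (3)·2.6803 - (-2)·-0.6347) / (-9) = -0.0766
  x3 = (3 - (2)·2.6803 - (-3)·-0.1484) / (7) = -0.4008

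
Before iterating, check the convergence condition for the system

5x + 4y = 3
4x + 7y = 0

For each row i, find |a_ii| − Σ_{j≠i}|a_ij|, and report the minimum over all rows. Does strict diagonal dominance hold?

row 1: |5| − (4) = 1
row 2: |7| − (4) = 3
minimum over rows = 1 → strictly diagonally dominant (convergence guaranteed)

1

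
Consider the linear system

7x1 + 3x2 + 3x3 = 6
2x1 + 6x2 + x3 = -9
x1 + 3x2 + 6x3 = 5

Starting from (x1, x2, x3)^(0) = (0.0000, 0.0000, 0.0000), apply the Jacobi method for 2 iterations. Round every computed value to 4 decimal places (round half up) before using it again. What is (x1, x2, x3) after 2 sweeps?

Iteration 1:
  x1 = (6 - (3)·0.0000 - (3)·0.0000) / (7) = 0.8571
  x2 = (-9 - (2)·0.0000 - (1)·0.0000) / (6) = -1.5000
  x3 = (5 - (1)·0.0000 - (3)·0.0000) / (6) = 0.8333
Iteration 2:
  x1 = (6 - (3)·-1.5000 - (3)·0.8333) / (7) = 1.1429
  x2 = (-9 - (2)·0.8571 - (1)·0.8333) / (6) = -1.9246
  x3 = (5 - (1)·0.8571 - (3)·-1.5000) / (6) = 1.4405

(1.1429, -1.9246, 1.4405)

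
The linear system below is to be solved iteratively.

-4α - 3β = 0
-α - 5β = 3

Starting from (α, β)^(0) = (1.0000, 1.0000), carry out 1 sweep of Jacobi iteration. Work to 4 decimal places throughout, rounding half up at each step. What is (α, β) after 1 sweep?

Iteration 1:
  α = (0 - (-3)·1.0000) / (-4) = -0.7500
  β = (3 - (-1)·1.0000) / (-5) = -0.8000

(-0.7500, -0.8000)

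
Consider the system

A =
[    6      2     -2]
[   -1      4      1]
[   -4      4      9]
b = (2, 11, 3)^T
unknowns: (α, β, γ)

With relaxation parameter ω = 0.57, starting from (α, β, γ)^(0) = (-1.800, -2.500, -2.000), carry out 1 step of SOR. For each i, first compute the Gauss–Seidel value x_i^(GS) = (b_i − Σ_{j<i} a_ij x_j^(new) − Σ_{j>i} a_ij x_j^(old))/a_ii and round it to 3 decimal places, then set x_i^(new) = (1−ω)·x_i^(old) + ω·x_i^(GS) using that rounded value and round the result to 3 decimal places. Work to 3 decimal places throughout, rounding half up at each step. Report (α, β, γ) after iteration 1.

Iteration 1:
  α: GS value = (2 - (2)·-2.500 - (-2)·-2.000) / (6) = 0.500;  α ← (1−ω)·-1.800 + ω·0.500 = -0.489
  β: GS value = (11 - (-1)·-0.489 - (1)·-2.000) / (4) = 3.128;  β ← (1−ω)·-2.500 + ω·3.128 = 0.708
  γ: GS value = (3 - (-4)·-0.489 - (4)·0.708) / (9) = -0.199;  γ ← (1−ω)·-2.000 + ω·-0.199 = -0.973

(-0.489, 0.708, -0.973)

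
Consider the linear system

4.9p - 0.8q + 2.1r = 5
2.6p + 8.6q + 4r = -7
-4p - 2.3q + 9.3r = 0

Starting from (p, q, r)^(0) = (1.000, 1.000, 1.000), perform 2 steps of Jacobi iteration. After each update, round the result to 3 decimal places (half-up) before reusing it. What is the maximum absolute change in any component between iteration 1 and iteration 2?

0.743

Iteration 1:
  p = (5 - (-0.8)·1.000 - (2.1)·1.000) / (4.9) = 0.755
  q = (-7 - (2.6)·1.000 - (4)·1.000) / (8.6) = -1.581
  r = (0 - (-4)·1.000 - (-2.3)·1.000) / (9.3) = 0.677
Iteration 2:
  p = (5 - (-0.8)·-1.581 - (2.1)·0.677) / (4.9) = 0.472
  q = (-7 - (2.6)·0.755 - (4)·0.677) / (8.6) = -1.357
  r = (0 - (-4)·0.755 - (-2.3)·-1.581) / (9.3) = -0.066
Change: (-0.283, 0.224, -0.743) → max |·| = 0.743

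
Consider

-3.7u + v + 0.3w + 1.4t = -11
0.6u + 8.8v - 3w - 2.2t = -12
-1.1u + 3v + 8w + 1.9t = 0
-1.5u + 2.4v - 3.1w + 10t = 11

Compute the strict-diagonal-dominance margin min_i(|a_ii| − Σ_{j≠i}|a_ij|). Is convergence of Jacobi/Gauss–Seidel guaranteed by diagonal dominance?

row 1: |-3.7| − (1+0.3+1.4) = 1
row 2: |8.8| − (0.6+3+2.2) = 3
row 3: |8| − (1.1+3+1.9) = 2
row 4: |10| − (1.5+2.4+3.1) = 3
minimum over rows = 1 → strictly diagonally dominant (convergence guaranteed)

1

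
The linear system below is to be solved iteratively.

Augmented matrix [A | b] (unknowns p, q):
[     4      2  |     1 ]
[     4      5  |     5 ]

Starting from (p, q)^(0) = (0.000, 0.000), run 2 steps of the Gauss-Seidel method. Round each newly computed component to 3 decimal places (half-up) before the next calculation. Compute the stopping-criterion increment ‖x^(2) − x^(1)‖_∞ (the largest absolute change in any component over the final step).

Iteration 1:
  p = (1 - (2)·0.000) / (4) = 0.250
  q = (5 - (4)·0.250) / (5) = 0.800
Iteration 2:
  p = (1 - (2)·0.800) / (4) = -0.150
  q = (5 - (4)·-0.150) / (5) = 1.120
Change: (-0.400, 0.320) → max |·| = 0.400

0.400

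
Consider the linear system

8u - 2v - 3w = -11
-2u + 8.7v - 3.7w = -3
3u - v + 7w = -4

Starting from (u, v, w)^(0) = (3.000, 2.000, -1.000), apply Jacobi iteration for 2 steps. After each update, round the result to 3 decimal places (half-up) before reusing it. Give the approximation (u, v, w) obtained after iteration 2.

(-1.984, -1.300, -0.047)

Iteration 1:
  u = (-11 - (-2)·2.000 - (-3)·-1.000) / (8) = -1.250
  v = (-3 - (-2)·3.000 - (-3.7)·-1.000) / (8.7) = -0.080
  w = (-4 - (3)·3.000 - (-1)·2.000) / (7) = -1.571
Iteration 2:
  u = (-11 - (-2)·-0.080 - (-3)·-1.571) / (8) = -1.984
  v = (-3 - (-2)·-1.250 - (-3.7)·-1.571) / (8.7) = -1.300
  w = (-4 - (3)·-1.250 - (-1)·-0.080) / (7) = -0.047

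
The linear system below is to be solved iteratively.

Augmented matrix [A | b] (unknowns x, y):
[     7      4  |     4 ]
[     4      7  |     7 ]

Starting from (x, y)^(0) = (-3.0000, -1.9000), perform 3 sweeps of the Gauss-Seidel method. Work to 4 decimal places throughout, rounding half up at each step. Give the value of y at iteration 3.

Iteration 1:
  x = (4 - (4)·-1.9000) / (7) = 1.6571
  y = (7 - (4)·1.6571) / (7) = 0.0531
Iteration 2:
  x = (4 - (4)·0.0531) / (7) = 0.5411
  y = (7 - (4)·0.5411) / (7) = 0.6908
Iteration 3:
  x = (4 - (4)·0.6908) / (7) = 0.1767
  y = (7 - (4)·0.1767) / (7) = 0.8990

0.8990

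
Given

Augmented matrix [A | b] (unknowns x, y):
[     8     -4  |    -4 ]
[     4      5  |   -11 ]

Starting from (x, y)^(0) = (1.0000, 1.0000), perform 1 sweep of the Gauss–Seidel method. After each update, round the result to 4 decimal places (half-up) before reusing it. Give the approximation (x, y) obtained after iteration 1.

Iteration 1:
  x = (-4 - (-4)·1.0000) / (8) = 0.0000
  y = (-11 - (4)·0.0000) / (5) = -2.2000

(0.0000, -2.2000)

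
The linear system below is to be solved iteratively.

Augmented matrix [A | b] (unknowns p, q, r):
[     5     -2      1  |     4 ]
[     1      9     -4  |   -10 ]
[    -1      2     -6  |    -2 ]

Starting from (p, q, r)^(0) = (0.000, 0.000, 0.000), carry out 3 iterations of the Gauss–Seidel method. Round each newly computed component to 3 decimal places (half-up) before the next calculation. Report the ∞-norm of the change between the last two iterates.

0.030

Iteration 1:
  p = (4 - (-2)·0.000 - (1)·0.000) / (5) = 0.800
  q = (-10 - (1)·0.800 - (-4)·0.000) / (9) = -1.200
  r = (-2 - (-1)·0.800 - (2)·-1.200) / (-6) = -0.200
Iteration 2:
  p = (4 - (-2)·-1.200 - (1)·-0.200) / (5) = 0.360
  q = (-10 - (1)·0.360 - (-4)·-0.200) / (9) = -1.240
  r = (-2 - (-1)·0.360 - (2)·-1.240) / (-6) = -0.140
Iteration 3:
  p = (4 - (-2)·-1.240 - (1)·-0.140) / (5) = 0.332
  q = (-10 - (1)·0.332 - (-4)·-0.140) / (9) = -1.210
  r = (-2 - (-1)·0.332 - (2)·-1.210) / (-6) = -0.125
Change: (-0.028, 0.030, 0.015) → max |·| = 0.030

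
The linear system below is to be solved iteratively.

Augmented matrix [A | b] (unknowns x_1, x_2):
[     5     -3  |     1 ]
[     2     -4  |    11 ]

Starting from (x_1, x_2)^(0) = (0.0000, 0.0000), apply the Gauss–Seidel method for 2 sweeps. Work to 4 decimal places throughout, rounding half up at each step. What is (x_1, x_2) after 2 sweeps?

(-1.3900, -3.4450)

Iteration 1:
  x_1 = (1 - (-3)·0.0000) / (5) = 0.2000
  x_2 = (11 - (2)·0.2000) / (-4) = -2.6500
Iteration 2:
  x_1 = (1 - (-3)·-2.6500) / (5) = -1.3900
  x_2 = (11 - (2)·-1.3900) / (-4) = -3.4450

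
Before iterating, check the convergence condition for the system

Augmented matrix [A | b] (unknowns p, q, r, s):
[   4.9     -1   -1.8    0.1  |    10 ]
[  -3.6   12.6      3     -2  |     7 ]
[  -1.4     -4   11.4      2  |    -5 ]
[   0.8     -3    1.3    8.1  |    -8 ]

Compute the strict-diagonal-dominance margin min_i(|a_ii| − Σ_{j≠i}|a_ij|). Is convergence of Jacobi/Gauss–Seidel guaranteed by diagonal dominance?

row 1: |4.9| − (1+1.8+0.1) = 2
row 2: |12.6| − (3.6+3+2) = 4
row 3: |11.4| − (1.4+4+2) = 4
row 4: |8.1| − (0.8+3+1.3) = 3
minimum over rows = 2 → strictly diagonally dominant (convergence guaranteed)

2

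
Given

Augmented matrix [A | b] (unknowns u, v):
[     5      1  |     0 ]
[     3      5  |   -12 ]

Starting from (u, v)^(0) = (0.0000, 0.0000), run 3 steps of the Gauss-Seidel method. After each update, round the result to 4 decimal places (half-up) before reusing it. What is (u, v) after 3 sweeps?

(0.5376, -2.7226)

Iteration 1:
  u = (0 - (1)·0.0000) / (5) = 0.0000
  v = (-12 - (3)·0.0000) / (5) = -2.4000
Iteration 2:
  u = (0 - (1)·-2.4000) / (5) = 0.4800
  v = (-12 - (3)·0.4800) / (5) = -2.6880
Iteration 3:
  u = (0 - (1)·-2.6880) / (5) = 0.5376
  v = (-12 - (3)·0.5376) / (5) = -2.7226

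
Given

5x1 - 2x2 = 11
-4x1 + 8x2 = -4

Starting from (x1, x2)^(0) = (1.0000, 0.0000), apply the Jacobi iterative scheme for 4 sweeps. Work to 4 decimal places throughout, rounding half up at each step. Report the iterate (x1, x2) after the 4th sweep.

Iteration 1:
  x1 = (11 - (-2)·0.0000) / (5) = 2.2000
  x2 = (-4 - (-4)·1.0000) / (8) = 0.0000
Iteration 2:
  x1 = (11 - (-2)·0.0000) / (5) = 2.2000
  x2 = (-4 - (-4)·2.2000) / (8) = 0.6000
Iteration 3:
  x1 = (11 - (-2)·0.6000) / (5) = 2.4400
  x2 = (-4 - (-4)·2.2000) / (8) = 0.6000
Iteration 4:
  x1 = (11 - (-2)·0.6000) / (5) = 2.4400
  x2 = (-4 - (-4)·2.4400) / (8) = 0.7200

(2.4400, 0.7200)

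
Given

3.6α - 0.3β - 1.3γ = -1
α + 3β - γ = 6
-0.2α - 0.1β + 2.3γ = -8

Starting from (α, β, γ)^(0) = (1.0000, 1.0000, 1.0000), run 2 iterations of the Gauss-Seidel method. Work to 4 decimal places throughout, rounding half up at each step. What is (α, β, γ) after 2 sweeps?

(-1.3030, 1.3128, -3.5345)

Iteration 1:
  α = (-1 - (-0.3)·1.0000 - (-1.3)·1.0000) / (3.6) = 0.1667
  β = (6 - (1)·0.1667 - (-1)·1.0000) / (3) = 2.2778
  γ = (-8 - (-0.2)·0.1667 - (-0.1)·2.2778) / (2.3) = -3.3647
Iteration 2:
  α = (-1 - (-0.3)·2.2778 - (-1.3)·-3.3647) / (3.6) = -1.3030
  β = (6 - (1)·-1.3030 - (-1)·-3.3647) / (3) = 1.3128
  γ = (-8 - (-0.2)·-1.3030 - (-0.1)·1.3128) / (2.3) = -3.5345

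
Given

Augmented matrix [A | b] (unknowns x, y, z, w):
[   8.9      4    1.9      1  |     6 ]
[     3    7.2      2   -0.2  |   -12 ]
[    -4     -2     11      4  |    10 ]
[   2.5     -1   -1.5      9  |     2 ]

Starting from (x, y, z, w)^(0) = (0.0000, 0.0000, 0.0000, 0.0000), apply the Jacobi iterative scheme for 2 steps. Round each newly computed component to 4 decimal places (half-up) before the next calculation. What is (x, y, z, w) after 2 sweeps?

Iteration 1:
  x = (6 - (4)·0.0000 - (1.9)·0.0000 - (1)·0.0000) / (8.9) = 0.6742
  y = (-12 - (3)·0.0000 - (2)·0.0000 - (-0.2)·0.0000) / (7.2) = -1.6667
  z = (10 - (-4)·0.0000 - (-2)·0.0000 - (4)·0.0000) / (11) = 0.9091
  w = (2 - (2.5)·0.0000 - (-1)·0.0000 - (-1.5)·0.0000) / (9) = 0.2222
Iteration 2:
  x = (6 - (4)·-1.6667 - (1.9)·0.9091 - (1)·0.2222) / (8.9) = 1.2042
  y = (-12 - (3)·0.6742 - (2)·0.9091 - (-0.2)·0.2222) / (7.2) = -2.1939
  z = (10 - (-4)·0.6742 - (-2)·-1.6667 - (4)·0.2222) / (11) = 0.7704
  w = (2 - (2.5)·0.6742 - (-1)·-1.6667 - (-1.5)·0.9091) / (9) = 0.0013

(1.2042, -2.1939, 0.7704, 0.0013)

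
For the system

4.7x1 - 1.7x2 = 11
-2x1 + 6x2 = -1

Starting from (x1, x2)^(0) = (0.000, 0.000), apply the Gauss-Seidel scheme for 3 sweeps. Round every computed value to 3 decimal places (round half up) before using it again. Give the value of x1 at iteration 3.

2.589

Iteration 1:
  x1 = (11 - (-1.7)·0.000) / (4.7) = 2.340
  x2 = (-1 - (-2)·2.340) / (6) = 0.613
Iteration 2:
  x1 = (11 - (-1.7)·0.613) / (4.7) = 2.562
  x2 = (-1 - (-2)·2.562) / (6) = 0.687
Iteration 3:
  x1 = (11 - (-1.7)·0.687) / (4.7) = 2.589
  x2 = (-1 - (-2)·2.589) / (6) = 0.696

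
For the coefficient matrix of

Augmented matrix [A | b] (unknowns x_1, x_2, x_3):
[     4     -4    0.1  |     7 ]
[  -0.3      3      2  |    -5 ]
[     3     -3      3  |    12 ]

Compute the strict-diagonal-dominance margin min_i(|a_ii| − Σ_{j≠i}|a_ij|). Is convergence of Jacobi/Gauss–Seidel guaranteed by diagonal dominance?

-3

row 1: |4| − (4+0.1) = -0.1
row 2: |3| − (0.3+2) = 0.7
row 3: |3| − (3+3) = -3
minimum over rows = -3 → not strictly diagonally dominant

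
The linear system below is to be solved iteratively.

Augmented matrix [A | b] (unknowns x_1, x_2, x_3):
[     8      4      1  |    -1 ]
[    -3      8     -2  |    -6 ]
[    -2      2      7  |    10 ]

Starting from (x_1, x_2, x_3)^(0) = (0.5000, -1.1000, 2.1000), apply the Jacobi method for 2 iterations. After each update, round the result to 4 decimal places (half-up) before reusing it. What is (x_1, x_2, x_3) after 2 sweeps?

Iteration 1:
  x_1 = (-1 - (4)·-1.1000 - (1)·2.1000) / (8) = 0.1625
  x_2 = (-6 - (-3)·0.5000 - (-2)·2.1000) / (8) = -0.0375
  x_3 = (10 - (-2)·0.5000 - (2)·-1.1000) / (7) = 1.8857
Iteration 2:
  x_1 = (-1 - (4)·-0.0375 - (1)·1.8857) / (8) = -0.3420
  x_2 = (-6 - (-3)·0.1625 - (-2)·1.8857) / (8) = -0.2176
  x_3 = (10 - (-2)·0.1625 - (2)·-0.0375) / (7) = 1.4857

(-0.3420, -0.2176, 1.4857)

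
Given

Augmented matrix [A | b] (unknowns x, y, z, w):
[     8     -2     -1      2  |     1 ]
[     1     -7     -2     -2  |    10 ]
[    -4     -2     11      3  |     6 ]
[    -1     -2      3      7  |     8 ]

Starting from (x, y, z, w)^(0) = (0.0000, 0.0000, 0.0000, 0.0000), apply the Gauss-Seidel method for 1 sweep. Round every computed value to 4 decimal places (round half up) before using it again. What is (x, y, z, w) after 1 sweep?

(0.1250, -1.4107, 0.3344, 0.6143)

Iteration 1:
  x = (1 - (-2)·0.0000 - (-1)·0.0000 - (2)·0.0000) / (8) = 0.1250
  y = (10 - (1)·0.1250 - (-2)·0.0000 - (-2)·0.0000) / (-7) = -1.4107
  z = (6 - (-4)·0.1250 - (-2)·-1.4107 - (3)·0.0000) / (11) = 0.3344
  w = (8 - (-1)·0.1250 - (-2)·-1.4107 - (3)·0.3344) / (7) = 0.6143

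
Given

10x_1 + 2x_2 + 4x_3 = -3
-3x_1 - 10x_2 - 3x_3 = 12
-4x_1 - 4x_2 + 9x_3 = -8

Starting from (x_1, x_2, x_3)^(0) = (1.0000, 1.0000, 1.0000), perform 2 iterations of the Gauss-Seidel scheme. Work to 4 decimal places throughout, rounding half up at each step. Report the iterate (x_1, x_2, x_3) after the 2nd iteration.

Iteration 1:
  x_1 = (-3 - (2)·1.0000 - (4)·1.0000) / (10) = -0.9000
  x_2 = (12 - (-3)·-0.9000 - (-3)·1.0000) / (-10) = -1.2300
  x_3 = (-8 - (-4)·-0.9000 - (-4)·-1.2300) / (9) = -1.8356
Iteration 2:
  x_1 = (-3 - (2)·-1.2300 - (4)·-1.8356) / (10) = 0.6802
  x_2 = (12 - (-3)·0.6802 - (-3)·-1.8356) / (-10) = -0.8534
  x_3 = (-8 - (-4)·0.6802 - (-4)·-0.8534) / (9) = -0.9659

(0.6802, -0.8534, -0.9659)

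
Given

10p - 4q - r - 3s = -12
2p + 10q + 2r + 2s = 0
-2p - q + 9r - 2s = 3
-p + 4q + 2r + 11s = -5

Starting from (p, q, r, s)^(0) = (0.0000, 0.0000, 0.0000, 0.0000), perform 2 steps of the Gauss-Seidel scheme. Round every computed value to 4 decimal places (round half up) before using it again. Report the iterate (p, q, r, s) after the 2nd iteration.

(-1.2950, 0.3739, -0.0613, -0.6971)

Iteration 1:
  p = (-12 - (-4)·0.0000 - (-1)·0.0000 - (-3)·0.0000) / (10) = -1.2000
  q = (0 - (2)·-1.2000 - (2)·0.0000 - (2)·0.0000) / (10) = 0.2400
  r = (3 - (-2)·-1.2000 - (-1)·0.2400 - (-2)·0.0000) / (9) = 0.0933
  s = (-5 - (-1)·-1.2000 - (4)·0.2400 - (2)·0.0933) / (11) = -0.6679
Iteration 2:
  p = (-12 - (-4)·0.2400 - (-1)·0.0933 - (-3)·-0.6679) / (10) = -1.2950
  q = (0 - (2)·-1.2950 - (2)·0.0933 - (2)·-0.6679) / (10) = 0.3739
  r = (3 - (-2)·-1.2950 - (-1)·0.3739 - (-2)·-0.6679) / (9) = -0.0613
  s = (-5 - (-1)·-1.2950 - (4)·0.3739 - (2)·-0.0613) / (11) = -0.6971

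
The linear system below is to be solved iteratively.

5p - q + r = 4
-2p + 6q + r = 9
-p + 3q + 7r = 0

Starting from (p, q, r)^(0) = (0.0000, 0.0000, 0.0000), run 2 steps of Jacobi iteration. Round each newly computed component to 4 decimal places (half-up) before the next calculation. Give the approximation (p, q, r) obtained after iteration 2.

(1.1000, 1.7667, -0.5286)

Iteration 1:
  p = (4 - (-1)·0.0000 - (1)·0.0000) / (5) = 0.8000
  q = (9 - (-2)·0.0000 - (1)·0.0000) / (6) = 1.5000
  r = (0 - (-1)·0.0000 - (3)·0.0000) / (7) = 0.0000
Iteration 2:
  p = (4 - (-1)·1.5000 - (1)·0.0000) / (5) = 1.1000
  q = (9 - (-2)·0.8000 - (1)·0.0000) / (6) = 1.7667
  r = (0 - (-1)·0.8000 - (3)·1.5000) / (7) = -0.5286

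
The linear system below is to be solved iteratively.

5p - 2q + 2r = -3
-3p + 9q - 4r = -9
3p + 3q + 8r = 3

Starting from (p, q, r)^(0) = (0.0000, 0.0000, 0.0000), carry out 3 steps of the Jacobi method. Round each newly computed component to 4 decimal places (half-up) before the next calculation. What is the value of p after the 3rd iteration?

-1.4033

Iteration 1:
  p = (-3 - (-2)·0.0000 - (2)·0.0000) / (5) = -0.6000
  q = (-9 - (-3)·0.0000 - (-4)·0.0000) / (9) = -1.0000
  r = (3 - (3)·0.0000 - (3)·0.0000) / (8) = 0.3750
Iteration 2:
  p = (-3 - (-2)·-1.0000 - (2)·0.3750) / (5) = -1.1500
  q = (-9 - (-3)·-0.6000 - (-4)·0.3750) / (9) = -1.0333
  r = (3 - (3)·-0.6000 - (3)·-1.0000) / (8) = 0.9750
Iteration 3:
  p = (-3 - (-2)·-1.0333 - (2)·0.9750) / (5) = -1.4033
  q = (-9 - (-3)·-1.1500 - (-4)·0.9750) / (9) = -0.9500
  r = (3 - (3)·-1.1500 - (3)·-1.0333) / (8) = 1.1937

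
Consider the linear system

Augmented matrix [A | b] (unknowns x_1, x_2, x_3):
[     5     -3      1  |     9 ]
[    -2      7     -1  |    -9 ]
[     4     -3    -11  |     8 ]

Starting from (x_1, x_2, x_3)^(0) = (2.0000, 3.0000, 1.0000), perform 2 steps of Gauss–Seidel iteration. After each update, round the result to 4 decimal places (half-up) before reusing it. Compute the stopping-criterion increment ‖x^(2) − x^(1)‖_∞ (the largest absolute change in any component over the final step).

Iteration 1:
  x_1 = (9 - (-3)·3.0000 - (1)·1.0000) / (5) = 3.4000
  x_2 = (-9 - (-2)·3.4000 - (-1)·1.0000) / (7) = -0.1714
  x_3 = (8 - (4)·3.4000 - (-3)·-0.1714) / (-11) = 0.5558
Iteration 2:
  x_1 = (9 - (-3)·-0.1714 - (1)·0.5558) / (5) = 1.5860
  x_2 = (-9 - (-2)·1.5860 - (-1)·0.5558) / (7) = -0.7532
  x_3 = (8 - (4)·1.5860 - (-3)·-0.7532) / (-11) = 0.0549
Change: (-1.8140, -0.5818, -0.5009) → max |·| = 1.8140

1.8140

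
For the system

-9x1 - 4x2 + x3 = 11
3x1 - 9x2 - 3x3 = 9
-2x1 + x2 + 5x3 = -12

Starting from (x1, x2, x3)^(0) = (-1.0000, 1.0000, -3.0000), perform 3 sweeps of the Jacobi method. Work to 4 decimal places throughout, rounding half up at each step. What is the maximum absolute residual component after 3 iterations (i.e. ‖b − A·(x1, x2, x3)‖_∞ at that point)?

Iteration 1:
  x1 = (11 - (-4)·1.0000 - (1)·-3.0000) / (-9) = -2.0000
  x2 = (9 - (3)·-1.0000 - (-3)·-3.0000) / (-9) = -0.3333
  x3 = (-12 - (-2)·-1.0000 - (1)·1.0000) / (5) = -3.0000
Iteration 2:
  x1 = (11 - (-4)·-0.3333 - (1)·-3.0000) / (-9) = -1.4074
  x2 = (9 - (3)·-2.0000 - (-3)·-3.0000) / (-9) = -0.6667
  x3 = (-12 - (-2)·-2.0000 - (1)·-0.3333) / (5) = -3.1333
Iteration 3:
  x1 = (11 - (-4)·-0.6667 - (1)·-3.1333) / (-9) = -1.2741
  x2 = (9 - (3)·-1.4074 - (-3)·-3.1333) / (-9) = -0.4247
  x3 = (-12 - (-2)·-1.4074 - (1)·-0.6667) / (5) = -2.8296
Residual b − A·x = (0.6639, 0.5112, 0.0245); ∞-norm = 0.6639

0.6639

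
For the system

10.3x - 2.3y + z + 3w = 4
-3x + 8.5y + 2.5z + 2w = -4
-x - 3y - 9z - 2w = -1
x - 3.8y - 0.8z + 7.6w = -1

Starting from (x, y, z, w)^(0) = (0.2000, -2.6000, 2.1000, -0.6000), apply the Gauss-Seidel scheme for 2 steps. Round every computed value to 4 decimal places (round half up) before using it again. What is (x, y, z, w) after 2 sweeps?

(0.2605, -0.4287, 0.3475, -0.3436)

Iteration 1:
  x = (4 - (-2.3)·-2.6000 - (1)·2.1000 - (3)·-0.6000) / (10.3) = -0.2214
  y = (-4 - (-3)·-0.2214 - (2.5)·2.1000 - (2)·-0.6000) / (8.5) = -1.0252
  z = (-1 - (-1)·-0.2214 - (-3)·-1.0252 - (-2)·-0.6000) / (-9) = 0.6108
  w = (-1 - (1)·-0.2214 - (-3.8)·-1.0252 - (-0.8)·0.6108) / (7.6) = -0.5508
Iteration 2:
  x = (4 - (-2.3)·-1.0252 - (1)·0.6108 - (3)·-0.5508) / (10.3) = 0.2605
  y = (-4 - (-3)·0.2605 - (2.5)·0.6108 - (2)·-0.5508) / (8.5) = -0.4287
  z = (-1 - (-1)·0.2605 - (-3)·-0.4287 - (-2)·-0.5508) / (-9) = 0.3475
  w = (-1 - (1)·0.2605 - (-3.8)·-0.4287 - (-0.8)·0.3475) / (7.6) = -0.3436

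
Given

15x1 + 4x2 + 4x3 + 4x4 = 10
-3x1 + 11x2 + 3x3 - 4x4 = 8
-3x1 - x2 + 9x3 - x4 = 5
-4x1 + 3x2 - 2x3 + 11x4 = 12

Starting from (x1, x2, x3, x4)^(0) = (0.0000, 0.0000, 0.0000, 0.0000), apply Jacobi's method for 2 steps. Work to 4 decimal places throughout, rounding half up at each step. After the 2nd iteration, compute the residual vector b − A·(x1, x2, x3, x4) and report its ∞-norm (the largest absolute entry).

Iteration 1:
  x1 = (10 - (4)·0.0000 - (4)·0.0000 - (4)·0.0000) / (15) = 0.6667
  x2 = (8 - (-3)·0.0000 - (3)·0.0000 - (-4)·0.0000) / (11) = 0.7273
  x3 = (5 - (-3)·0.0000 - (-1)·0.0000 - (-1)·0.0000) / (9) = 0.5556
  x4 = (12 - (-4)·0.0000 - (3)·0.0000 - (-2)·0.0000) / (11) = 1.0909
Iteration 2:
  x1 = (10 - (4)·0.7273 - (4)·0.5556 - (4)·1.0909) / (15) = 0.0337
  x2 = (8 - (-3)·0.6667 - (3)·0.5556 - (-4)·1.0909) / (11) = 1.1543
  x3 = (5 - (-3)·0.6667 - (-1)·0.7273 - (-1)·1.0909) / (9) = 0.9798
  x4 = (12 - (-4)·0.6667 - (3)·0.7273 - (-2)·0.5556) / (11) = 1.2360
Residual b − A·x = (-3.9859, -2.5916, -1.3268, -2.9645); ∞-norm = 3.9859

3.9859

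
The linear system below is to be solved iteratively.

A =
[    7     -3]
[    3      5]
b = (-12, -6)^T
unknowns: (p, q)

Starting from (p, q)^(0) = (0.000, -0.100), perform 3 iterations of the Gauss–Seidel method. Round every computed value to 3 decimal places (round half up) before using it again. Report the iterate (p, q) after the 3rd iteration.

Iteration 1:
  p = (-12 - (-3)·-0.100) / (7) = -1.757
  q = (-6 - (3)·-1.757) / (5) = -0.146
Iteration 2:
  p = (-12 - (-3)·-0.146) / (7) = -1.777
  q = (-6 - (3)·-1.777) / (5) = -0.134
Iteration 3:
  p = (-12 - (-3)·-0.134) / (7) = -1.772
  q = (-6 - (3)·-1.772) / (5) = -0.137

(-1.772, -0.137)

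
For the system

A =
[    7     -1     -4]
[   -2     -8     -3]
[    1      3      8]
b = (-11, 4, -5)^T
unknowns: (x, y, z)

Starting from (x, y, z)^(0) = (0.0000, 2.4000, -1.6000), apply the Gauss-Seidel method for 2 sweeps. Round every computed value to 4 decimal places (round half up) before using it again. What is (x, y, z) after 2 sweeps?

(-1.8209, 0.1785, -0.4643)

Iteration 1:
  x = (-11 - (-1)·2.4000 - (-4)·-1.6000) / (7) = -2.1429
  y = (4 - (-2)·-2.1429 - (-3)·-1.6000) / (-8) = 0.6357
  z = (-5 - (1)·-2.1429 - (3)·0.6357) / (8) = -0.5955
Iteration 2:
  x = (-11 - (-1)·0.6357 - (-4)·-0.5955) / (7) = -1.8209
  y = (4 - (-2)·-1.8209 - (-3)·-0.5955) / (-8) = 0.1785
  z = (-5 - (1)·-1.8209 - (3)·0.1785) / (8) = -0.4643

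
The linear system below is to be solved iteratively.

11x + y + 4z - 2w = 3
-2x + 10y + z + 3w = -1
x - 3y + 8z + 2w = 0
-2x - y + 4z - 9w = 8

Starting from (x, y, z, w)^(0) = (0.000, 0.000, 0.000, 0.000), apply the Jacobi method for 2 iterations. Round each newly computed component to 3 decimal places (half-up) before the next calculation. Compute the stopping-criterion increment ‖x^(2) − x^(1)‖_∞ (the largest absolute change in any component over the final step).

Iteration 1:
  x = (3 - (1)·0.000 - (4)·0.000 - (-2)·0.000) / (11) = 0.273
  y = (-1 - (-2)·0.000 - (1)·0.000 - (3)·0.000) / (10) = -0.100
  z = (0 - (1)·0.000 - (-3)·0.000 - (2)·0.000) / (8) = 0.000
  w = (8 - (-2)·0.000 - (-1)·0.000 - (4)·0.000) / (-9) = -0.889
Iteration 2:
  x = (3 - (1)·-0.100 - (4)·0.000 - (-2)·-0.889) / (11) = 0.120
  y = (-1 - (-2)·0.273 - (1)·0.000 - (3)·-0.889) / (10) = 0.221
  z = (0 - (1)·0.273 - (-3)·-0.100 - (2)·-0.889) / (8) = 0.151
  w = (8 - (-2)·0.273 - (-1)·-0.100 - (4)·0.000) / (-9) = -0.938
Change: (-0.153, 0.321, 0.151, -0.049) → max |·| = 0.321

0.321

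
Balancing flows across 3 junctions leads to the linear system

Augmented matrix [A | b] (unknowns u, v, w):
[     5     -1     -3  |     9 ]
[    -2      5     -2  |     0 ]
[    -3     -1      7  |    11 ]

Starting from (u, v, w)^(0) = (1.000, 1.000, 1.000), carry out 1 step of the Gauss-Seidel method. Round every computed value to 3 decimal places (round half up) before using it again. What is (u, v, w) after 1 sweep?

Iteration 1:
  u = (9 - (-1)·1.000 - (-3)·1.000) / (5) = 2.600
  v = (0 - (-2)·2.600 - (-2)·1.000) / (5) = 1.440
  w = (11 - (-3)·2.600 - (-1)·1.440) / (7) = 2.891

(2.600, 1.440, 2.891)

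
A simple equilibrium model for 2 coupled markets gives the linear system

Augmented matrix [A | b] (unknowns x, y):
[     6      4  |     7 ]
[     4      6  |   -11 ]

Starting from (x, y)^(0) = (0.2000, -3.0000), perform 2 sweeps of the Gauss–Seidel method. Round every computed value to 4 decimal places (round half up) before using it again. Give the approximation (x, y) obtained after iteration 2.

Iteration 1:
  x = (7 - (4)·-3.0000) / (6) = 3.1667
  y = (-11 - (4)·3.1667) / (6) = -3.9445
Iteration 2:
  x = (7 - (4)·-3.9445) / (6) = 3.7963
  y = (-11 - (4)·3.7963) / (6) = -4.3642

(3.7963, -4.3642)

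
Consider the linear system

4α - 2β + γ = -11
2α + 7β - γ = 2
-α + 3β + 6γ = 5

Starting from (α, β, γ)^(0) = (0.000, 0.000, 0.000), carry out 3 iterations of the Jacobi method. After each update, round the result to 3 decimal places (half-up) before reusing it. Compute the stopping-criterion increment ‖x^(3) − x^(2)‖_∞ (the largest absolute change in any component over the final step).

Iteration 1:
  α = (-11 - (-2)·0.000 - (1)·0.000) / (4) = -2.750
  β = (2 - (2)·0.000 - (-1)·0.000) / (7) = 0.286
  γ = (5 - (-1)·0.000 - (3)·0.000) / (6) = 0.833
Iteration 2:
  α = (-11 - (-2)·0.286 - (1)·0.833) / (4) = -2.815
  β = (2 - (2)·-2.750 - (-1)·0.833) / (7) = 1.190
  γ = (5 - (-1)·-2.750 - (3)·0.286) / (6) = 0.232
Iteration 3:
  α = (-11 - (-2)·1.190 - (1)·0.232) / (4) = -2.213
  β = (2 - (2)·-2.815 - (-1)·0.232) / (7) = 1.123
  γ = (5 - (-1)·-2.815 - (3)·1.190) / (6) = -0.231
Change: (0.602, -0.067, -0.463) → max |·| = 0.602

0.602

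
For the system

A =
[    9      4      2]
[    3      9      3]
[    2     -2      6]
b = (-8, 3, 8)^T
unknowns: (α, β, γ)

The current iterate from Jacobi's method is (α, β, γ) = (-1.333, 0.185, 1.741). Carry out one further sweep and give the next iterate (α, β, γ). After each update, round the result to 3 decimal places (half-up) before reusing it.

(-1.358, 0.197, 1.839)

One sweep:
  α = (-8 - (4)·0.185 - (2)·1.741) / (9) = -1.358
  β = (3 - (3)·-1.333 - (3)·1.741) / (9) = 0.197
  γ = (8 - (2)·-1.333 - (-2)·0.185) / (6) = 1.839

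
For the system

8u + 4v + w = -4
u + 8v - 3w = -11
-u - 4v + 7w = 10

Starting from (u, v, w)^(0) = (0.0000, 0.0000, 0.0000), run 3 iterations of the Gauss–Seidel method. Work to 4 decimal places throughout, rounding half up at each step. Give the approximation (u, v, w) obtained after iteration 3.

Iteration 1:
  u = (-4 - (4)·0.0000 - (1)·0.0000) / (8) = -0.5000
  v = (-11 - (1)·-0.5000 - (-3)·0.0000) / (8) = -1.3125
  w = (10 - (-1)·-0.5000 - (-4)·-1.3125) / (7) = 0.6071
Iteration 2:
  u = (-4 - (4)·-1.3125 - (1)·0.6071) / (8) = 0.0804
  v = (-11 - (1)·0.0804 - (-3)·0.6071) / (8) = -1.1574
  w = (10 - (-1)·0.0804 - (-4)·-1.1574) / (7) = 0.7787
Iteration 3:
  u = (-4 - (4)·-1.1574 - (1)·0.7787) / (8) = -0.0186
  v = (-11 - (1)·-0.0186 - (-3)·0.7787) / (8) = -1.0807
  w = (10 - (-1)·-0.0186 - (-4)·-1.0807) / (7) = 0.8084

(-0.0186, -1.0807, 0.8084)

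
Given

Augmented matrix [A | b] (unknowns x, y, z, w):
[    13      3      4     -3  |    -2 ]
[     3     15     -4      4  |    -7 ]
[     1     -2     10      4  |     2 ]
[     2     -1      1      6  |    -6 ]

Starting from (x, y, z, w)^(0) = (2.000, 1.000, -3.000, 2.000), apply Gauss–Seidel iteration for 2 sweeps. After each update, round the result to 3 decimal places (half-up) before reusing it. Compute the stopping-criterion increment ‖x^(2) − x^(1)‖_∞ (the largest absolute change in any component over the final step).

1.778

Iteration 1:
  x = (-2 - (3)·1.000 - (4)·-3.000 - (-3)·2.000) / (13) = 1.000
  y = (-7 - (3)·1.000 - (-4)·-3.000 - (4)·2.000) / (15) = -2.000
  z = (2 - (1)·1.000 - (-2)·-2.000 - (4)·2.000) / (10) = -1.100
  w = (-6 - (2)·1.000 - (-1)·-2.000 - (1)·-1.100) / (6) = -1.483
Iteration 2:
  x = (-2 - (3)·-2.000 - (4)·-1.100 - (-3)·-1.483) / (13) = 0.304
  y = (-7 - (3)·0.304 - (-4)·-1.100 - (4)·-1.483) / (15) = -0.425
  z = (2 - (1)·0.304 - (-2)·-0.425 - (4)·-1.483) / (10) = 0.678
  w = (-6 - (2)·0.304 - (-1)·-0.425 - (1)·0.678) / (6) = -1.285
Change: (-0.696, 1.575, 1.778, 0.198) → max |·| = 1.778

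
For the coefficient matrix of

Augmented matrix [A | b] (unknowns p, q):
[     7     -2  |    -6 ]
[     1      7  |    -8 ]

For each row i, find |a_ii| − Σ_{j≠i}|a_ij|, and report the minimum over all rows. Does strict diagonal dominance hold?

5

row 1: |7| − (2) = 5
row 2: |7| − (1) = 6
minimum over rows = 5 → strictly diagonally dominant (convergence guaranteed)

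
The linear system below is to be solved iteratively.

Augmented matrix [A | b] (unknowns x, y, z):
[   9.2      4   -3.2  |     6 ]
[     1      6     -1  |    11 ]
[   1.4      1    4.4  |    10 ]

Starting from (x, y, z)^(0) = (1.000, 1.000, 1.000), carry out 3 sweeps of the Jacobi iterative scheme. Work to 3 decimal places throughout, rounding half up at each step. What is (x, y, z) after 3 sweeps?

(0.354, 2.037, 1.667)

Iteration 1:
  x = (6 - (4)·1.000 - (-3.2)·1.000) / (9.2) = 0.565
  y = (11 - (1)·1.000 - (-1)·1.000) / (6) = 1.833
  z = (10 - (1.4)·1.000 - (1)·1.000) / (4.4) = 1.727
Iteration 2:
  x = (6 - (4)·1.833 - (-3.2)·1.727) / (9.2) = 0.456
  y = (11 - (1)·0.565 - (-1)·1.727) / (6) = 2.027
  z = (10 - (1.4)·0.565 - (1)·1.833) / (4.4) = 1.676
Iteration 3:
  x = (6 - (4)·2.027 - (-3.2)·1.676) / (9.2) = 0.354
  y = (11 - (1)·0.456 - (-1)·1.676) / (6) = 2.037
  z = (10 - (1.4)·0.456 - (1)·2.027) / (4.4) = 1.667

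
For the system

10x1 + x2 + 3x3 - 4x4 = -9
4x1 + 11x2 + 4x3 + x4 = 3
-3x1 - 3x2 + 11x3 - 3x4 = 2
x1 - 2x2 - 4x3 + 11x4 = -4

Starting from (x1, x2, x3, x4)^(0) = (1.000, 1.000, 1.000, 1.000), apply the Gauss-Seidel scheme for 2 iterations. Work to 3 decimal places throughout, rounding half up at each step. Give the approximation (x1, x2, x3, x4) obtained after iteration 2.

Iteration 1:
  x1 = (-9 - (1)·1.000 - (3)·1.000 - (-4)·1.000) / (10) = -0.900
  x2 = (3 - (4)·-0.900 - (4)·1.000 - (1)·1.000) / (11) = 0.145
  x3 = (2 - (-3)·-0.900 - (-3)·0.145 - (-3)·1.000) / (11) = 0.249
  x4 = (-4 - (1)·-0.900 - (-2)·0.145 - (-4)·0.249) / (11) = -0.165
Iteration 2:
  x1 = (-9 - (1)·0.145 - (3)·0.249 - (-4)·-0.165) / (10) = -1.055
  x2 = (3 - (4)·-1.055 - (4)·0.249 - (1)·-0.165) / (11) = 0.581
  x3 = (2 - (-3)·-1.055 - (-3)·0.581 - (-3)·-0.165) / (11) = 0.008
  x4 = (-4 - (1)·-1.055 - (-2)·0.581 - (-4)·0.008) / (11) = -0.159

(-1.055, 0.581, 0.008, -0.159)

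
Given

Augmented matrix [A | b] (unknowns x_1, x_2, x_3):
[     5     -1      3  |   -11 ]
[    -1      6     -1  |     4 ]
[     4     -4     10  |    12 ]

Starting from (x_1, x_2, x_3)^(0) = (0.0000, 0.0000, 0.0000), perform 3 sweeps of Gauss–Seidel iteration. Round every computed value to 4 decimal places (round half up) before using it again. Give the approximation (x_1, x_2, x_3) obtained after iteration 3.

(-3.7687, 0.4997, 2.9074)

Iteration 1:
  x_1 = (-11 - (-1)·0.0000 - (3)·0.0000) / (5) = -2.2000
  x_2 = (4 - (-1)·-2.2000 - (-1)·0.0000) / (6) = 0.3000
  x_3 = (12 - (4)·-2.2000 - (-4)·0.3000) / (10) = 2.2000
Iteration 2:
  x_1 = (-11 - (-1)·0.3000 - (3)·2.2000) / (5) = -3.4600
  x_2 = (4 - (-1)·-3.4600 - (-1)·2.2000) / (6) = 0.4567
  x_3 = (12 - (4)·-3.4600 - (-4)·0.4567) / (10) = 2.7667
Iteration 3:
  x_1 = (-11 - (-1)·0.4567 - (3)·2.7667) / (5) = -3.7687
  x_2 = (4 - (-1)·-3.7687 - (-1)·2.7667) / (6) = 0.4997
  x_3 = (12 - (4)·-3.7687 - (-4)·0.4997) / (10) = 2.9074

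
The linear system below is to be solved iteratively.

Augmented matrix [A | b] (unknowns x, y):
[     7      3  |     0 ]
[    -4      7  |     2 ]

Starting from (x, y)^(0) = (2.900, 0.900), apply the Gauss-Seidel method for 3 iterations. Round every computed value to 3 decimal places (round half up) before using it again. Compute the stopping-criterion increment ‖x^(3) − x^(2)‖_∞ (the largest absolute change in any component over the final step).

0.088

Iteration 1:
  x = (0 - (3)·0.900) / (7) = -0.386
  y = (2 - (-4)·-0.386) / (7) = 0.065
Iteration 2:
  x = (0 - (3)·0.065) / (7) = -0.028
  y = (2 - (-4)·-0.028) / (7) = 0.270
Iteration 3:
  x = (0 - (3)·0.270) / (7) = -0.116
  y = (2 - (-4)·-0.116) / (7) = 0.219
Change: (-0.088, -0.051) → max |·| = 0.088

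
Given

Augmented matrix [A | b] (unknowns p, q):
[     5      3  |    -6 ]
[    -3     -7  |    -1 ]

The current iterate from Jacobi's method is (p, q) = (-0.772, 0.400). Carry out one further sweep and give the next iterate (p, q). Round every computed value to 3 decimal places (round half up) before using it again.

(-1.440, 0.474)

One sweep:
  p = (-6 - (3)·0.400) / (5) = -1.440
  q = (-1 - (-3)·-0.772) / (-7) = 0.474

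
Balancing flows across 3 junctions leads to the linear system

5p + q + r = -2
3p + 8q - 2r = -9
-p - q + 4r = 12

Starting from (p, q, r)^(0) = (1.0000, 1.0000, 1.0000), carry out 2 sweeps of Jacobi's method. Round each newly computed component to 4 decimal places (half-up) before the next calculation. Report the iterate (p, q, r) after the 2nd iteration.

(-0.8500, 0.0500, 2.4875)

Iteration 1:
  p = (-2 - (1)·1.0000 - (1)·1.0000) / (5) = -0.8000
  q = (-9 - (3)·1.0000 - (-2)·1.0000) / (8) = -1.2500
  r = (12 - (-1)·1.0000 - (-1)·1.0000) / (4) = 3.5000
Iteration 2:
  p = (-2 - (1)·-1.2500 - (1)·3.5000) / (5) = -0.8500
  q = (-9 - (3)·-0.8000 - (-2)·3.5000) / (8) = 0.0500
  r = (12 - (-1)·-0.8000 - (-1)·-1.2500) / (4) = 2.4875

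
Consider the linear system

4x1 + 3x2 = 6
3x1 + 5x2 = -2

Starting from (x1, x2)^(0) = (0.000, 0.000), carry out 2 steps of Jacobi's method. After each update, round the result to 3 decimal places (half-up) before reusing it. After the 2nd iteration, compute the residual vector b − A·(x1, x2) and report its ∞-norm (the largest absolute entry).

2.700

Iteration 1:
  x1 = (6 - (3)·0.000) / (4) = 1.500
  x2 = (-2 - (3)·0.000) / (5) = -0.400
Iteration 2:
  x1 = (6 - (3)·-0.400) / (4) = 1.800
  x2 = (-2 - (3)·1.500) / (5) = -1.300
Residual b − A·x = (2.700, -0.900); ∞-norm = 2.700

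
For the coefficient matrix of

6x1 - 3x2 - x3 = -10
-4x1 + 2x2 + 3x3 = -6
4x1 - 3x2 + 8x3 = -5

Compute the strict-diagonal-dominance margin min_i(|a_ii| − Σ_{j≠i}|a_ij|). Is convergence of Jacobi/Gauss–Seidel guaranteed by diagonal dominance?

-5

row 1: |6| − (3+1) = 2
row 2: |2| − (4+3) = -5
row 3: |8| − (4+3) = 1
minimum over rows = -5 → not strictly diagonally dominant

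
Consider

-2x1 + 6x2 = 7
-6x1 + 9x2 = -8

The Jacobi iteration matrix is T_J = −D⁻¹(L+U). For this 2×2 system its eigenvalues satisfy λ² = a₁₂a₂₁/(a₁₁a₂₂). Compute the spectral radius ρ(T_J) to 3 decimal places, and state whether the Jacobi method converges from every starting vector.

1.414

a₁₂a₂₁/(a₁₁a₂₂) = (6)·(-6) / ((-2)·(9)) = 2.000000
ρ = √|2.000000| = √2.000000 = 1.414
ρ > 1, so Jacobi diverges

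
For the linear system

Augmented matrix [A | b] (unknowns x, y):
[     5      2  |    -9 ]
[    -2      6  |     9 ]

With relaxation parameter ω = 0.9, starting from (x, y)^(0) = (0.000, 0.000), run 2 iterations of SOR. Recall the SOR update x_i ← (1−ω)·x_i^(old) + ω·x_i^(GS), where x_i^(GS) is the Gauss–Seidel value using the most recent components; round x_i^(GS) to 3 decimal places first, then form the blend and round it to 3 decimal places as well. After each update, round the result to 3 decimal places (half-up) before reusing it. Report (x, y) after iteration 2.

Iteration 1:
  x: GS value = (-9 - (2)·0.000) / (5) = -1.800;  x ← (1−ω)·0.000 + ω·-1.800 = -1.620
  y: GS value = (9 - (-2)·-1.620) / (6) = 0.960;  y ← (1−ω)·0.000 + ω·0.960 = 0.864
Iteration 2:
  x: GS value = (-9 - (2)·0.864) / (5) = -2.146;  x ← (1−ω)·-1.620 + ω·-2.146 = -2.093
  y: GS value = (9 - (-2)·-2.093) / (6) = 0.802;  y ← (1−ω)·0.864 + ω·0.802 = 0.808

(-2.093, 0.808)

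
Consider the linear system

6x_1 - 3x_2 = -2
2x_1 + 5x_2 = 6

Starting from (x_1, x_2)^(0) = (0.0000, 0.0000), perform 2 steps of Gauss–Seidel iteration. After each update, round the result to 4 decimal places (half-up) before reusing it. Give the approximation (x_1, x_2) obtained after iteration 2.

(0.3333, 1.0667)

Iteration 1:
  x_1 = (-2 - (-3)·0.0000) / (6) = -0.3333
  x_2 = (6 - (2)·-0.3333) / (5) = 1.3333
Iteration 2:
  x_1 = (-2 - (-3)·1.3333) / (6) = 0.3333
  x_2 = (6 - (2)·0.3333) / (5) = 1.0667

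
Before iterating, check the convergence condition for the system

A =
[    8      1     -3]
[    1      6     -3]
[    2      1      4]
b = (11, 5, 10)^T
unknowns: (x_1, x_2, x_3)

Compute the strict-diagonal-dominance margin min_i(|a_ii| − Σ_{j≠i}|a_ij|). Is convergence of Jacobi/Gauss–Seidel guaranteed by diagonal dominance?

row 1: |8| − (1+3) = 4
row 2: |6| − (1+3) = 2
row 3: |4| − (2+1) = 1
minimum over rows = 1 → strictly diagonally dominant (convergence guaranteed)

1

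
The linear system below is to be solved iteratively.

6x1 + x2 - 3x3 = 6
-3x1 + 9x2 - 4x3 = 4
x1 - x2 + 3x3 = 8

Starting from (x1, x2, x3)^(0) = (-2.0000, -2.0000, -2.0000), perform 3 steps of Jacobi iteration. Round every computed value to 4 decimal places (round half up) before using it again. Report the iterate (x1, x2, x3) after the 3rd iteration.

Iteration 1:
  x1 = (6 - (1)·-2.0000 - (-3)·-2.0000) / (6) = 0.3333
  x2 = (4 - (-3)·-2.0000 - (-4)·-2.0000) / (9) = -1.1111
  x3 = (8 - (1)·-2.0000 - (-1)·-2.0000) / (3) = 2.6667
Iteration 2:
  x1 = (6 - (1)·-1.1111 - (-3)·2.6667) / (6) = 2.5185
  x2 = (4 - (-3)·0.3333 - (-4)·2.6667) / (9) = 1.7407
  x3 = (8 - (1)·0.3333 - (-1)·-1.1111) / (3) = 2.1852
Iteration 3:
  x1 = (6 - (1)·1.7407 - (-3)·2.1852) / (6) = 1.8025
  x2 = (4 - (-3)·2.5185 - (-4)·2.1852) / (9) = 2.2551
  x3 = (8 - (1)·2.5185 - (-1)·1.7407) / (3) = 2.4074

(1.8025, 2.2551, 2.4074)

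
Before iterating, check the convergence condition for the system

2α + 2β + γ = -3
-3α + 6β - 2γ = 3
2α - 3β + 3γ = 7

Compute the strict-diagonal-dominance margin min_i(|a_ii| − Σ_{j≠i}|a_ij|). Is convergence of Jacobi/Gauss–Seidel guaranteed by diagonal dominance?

row 1: |2| − (2+1) = -1
row 2: |6| − (3+2) = 1
row 3: |3| − (2+3) = -2
minimum over rows = -2 → not strictly diagonally dominant

-2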